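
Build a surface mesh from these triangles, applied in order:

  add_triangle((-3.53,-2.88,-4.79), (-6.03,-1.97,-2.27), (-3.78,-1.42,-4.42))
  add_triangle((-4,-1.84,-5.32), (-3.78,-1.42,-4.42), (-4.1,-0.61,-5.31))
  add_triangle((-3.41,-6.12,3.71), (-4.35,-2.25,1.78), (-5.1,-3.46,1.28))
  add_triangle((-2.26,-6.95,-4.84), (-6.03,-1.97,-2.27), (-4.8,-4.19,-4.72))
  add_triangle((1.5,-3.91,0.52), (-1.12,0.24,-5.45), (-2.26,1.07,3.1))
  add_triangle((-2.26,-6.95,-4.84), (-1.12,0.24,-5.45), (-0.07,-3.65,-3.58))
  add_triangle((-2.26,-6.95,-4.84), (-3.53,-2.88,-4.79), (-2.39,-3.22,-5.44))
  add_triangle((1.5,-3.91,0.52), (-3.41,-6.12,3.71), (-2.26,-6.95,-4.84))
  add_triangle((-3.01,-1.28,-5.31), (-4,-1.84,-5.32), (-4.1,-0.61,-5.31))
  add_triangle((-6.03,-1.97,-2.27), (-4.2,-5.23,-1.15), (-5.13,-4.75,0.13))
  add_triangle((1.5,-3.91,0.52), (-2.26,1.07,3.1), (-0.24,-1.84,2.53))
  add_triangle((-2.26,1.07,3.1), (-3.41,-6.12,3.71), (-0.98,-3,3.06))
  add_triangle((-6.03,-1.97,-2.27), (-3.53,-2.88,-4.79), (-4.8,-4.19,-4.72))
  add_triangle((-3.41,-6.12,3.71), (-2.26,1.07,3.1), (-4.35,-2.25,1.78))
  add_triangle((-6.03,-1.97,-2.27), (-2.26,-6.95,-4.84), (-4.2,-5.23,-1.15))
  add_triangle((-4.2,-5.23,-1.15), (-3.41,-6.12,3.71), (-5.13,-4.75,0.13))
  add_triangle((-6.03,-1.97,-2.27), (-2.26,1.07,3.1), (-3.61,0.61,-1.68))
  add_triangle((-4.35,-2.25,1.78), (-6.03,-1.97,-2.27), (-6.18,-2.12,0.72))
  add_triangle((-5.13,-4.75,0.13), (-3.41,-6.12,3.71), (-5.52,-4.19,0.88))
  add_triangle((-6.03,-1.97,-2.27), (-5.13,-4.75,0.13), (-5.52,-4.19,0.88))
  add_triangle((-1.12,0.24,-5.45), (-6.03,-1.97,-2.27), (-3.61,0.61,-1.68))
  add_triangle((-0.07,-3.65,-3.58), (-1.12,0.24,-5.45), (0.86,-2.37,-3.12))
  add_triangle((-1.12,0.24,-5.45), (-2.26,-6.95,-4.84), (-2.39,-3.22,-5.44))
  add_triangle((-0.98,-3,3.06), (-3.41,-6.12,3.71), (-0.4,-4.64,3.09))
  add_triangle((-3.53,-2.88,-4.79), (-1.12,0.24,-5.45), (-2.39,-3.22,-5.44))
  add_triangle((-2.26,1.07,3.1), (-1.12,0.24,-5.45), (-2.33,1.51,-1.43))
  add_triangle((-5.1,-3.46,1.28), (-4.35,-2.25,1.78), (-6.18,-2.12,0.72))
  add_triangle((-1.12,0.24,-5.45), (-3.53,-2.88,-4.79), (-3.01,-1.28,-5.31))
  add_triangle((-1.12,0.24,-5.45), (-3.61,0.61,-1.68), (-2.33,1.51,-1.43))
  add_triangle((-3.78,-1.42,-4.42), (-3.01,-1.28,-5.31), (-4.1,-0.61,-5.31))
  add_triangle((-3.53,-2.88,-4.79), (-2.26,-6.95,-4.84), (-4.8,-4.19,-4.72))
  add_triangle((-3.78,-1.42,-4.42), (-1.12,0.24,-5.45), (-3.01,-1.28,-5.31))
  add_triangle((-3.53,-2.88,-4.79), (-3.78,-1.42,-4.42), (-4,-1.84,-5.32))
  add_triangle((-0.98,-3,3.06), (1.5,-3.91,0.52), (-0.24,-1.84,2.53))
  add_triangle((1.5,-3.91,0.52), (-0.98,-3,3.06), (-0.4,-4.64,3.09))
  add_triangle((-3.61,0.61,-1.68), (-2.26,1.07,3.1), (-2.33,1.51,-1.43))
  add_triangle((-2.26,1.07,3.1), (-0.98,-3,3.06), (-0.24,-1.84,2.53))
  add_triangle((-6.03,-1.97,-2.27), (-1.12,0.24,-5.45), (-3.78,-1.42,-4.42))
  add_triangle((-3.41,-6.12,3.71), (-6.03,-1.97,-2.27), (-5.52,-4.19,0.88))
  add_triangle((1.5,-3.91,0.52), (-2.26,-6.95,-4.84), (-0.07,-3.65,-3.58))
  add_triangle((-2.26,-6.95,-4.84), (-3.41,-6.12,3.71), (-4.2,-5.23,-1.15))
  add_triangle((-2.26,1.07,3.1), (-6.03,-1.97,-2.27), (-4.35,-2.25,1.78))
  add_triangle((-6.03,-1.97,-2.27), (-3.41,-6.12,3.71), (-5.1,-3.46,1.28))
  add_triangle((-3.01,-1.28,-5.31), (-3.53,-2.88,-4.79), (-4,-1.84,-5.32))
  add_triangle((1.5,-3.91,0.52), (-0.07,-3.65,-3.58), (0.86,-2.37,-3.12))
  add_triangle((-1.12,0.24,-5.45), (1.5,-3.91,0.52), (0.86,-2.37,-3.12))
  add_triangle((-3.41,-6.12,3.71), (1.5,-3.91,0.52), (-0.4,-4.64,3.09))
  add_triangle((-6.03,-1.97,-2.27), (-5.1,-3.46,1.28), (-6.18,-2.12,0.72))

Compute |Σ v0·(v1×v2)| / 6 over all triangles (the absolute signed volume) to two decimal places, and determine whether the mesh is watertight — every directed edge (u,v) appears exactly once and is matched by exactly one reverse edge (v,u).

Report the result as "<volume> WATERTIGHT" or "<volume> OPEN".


Per-triangle v0·(v1×v2)/6:
  t1: +4.5572
  t2: +0.4863
  t3: +3.9279
  t4: +7.6739
  t5: -8.7021
  t6: +8.7078
  t7: +5.2747
  t8: +30.9259
  t9: +1.1215
  t10: +6.6597
  t11: -0.7558
  t12: +6.2608
  t13: +4.0647
  t14: +10.6271
  t15: +18.1580
  t16: +7.3376
  t17: +7.6882
  t18: -2.1908
  t19: +4.7285
  t20: +4.1946
  t21: +8.8472
  t22: +3.6758
  t23: +4.3003
  t24: +2.5716
  t25: +4.4281
  t26: -1.5764
  t27: +1.7078
  t28: +1.8867
  t29: +3.2998
  t30: -1.0977
  t31: +5.6730
  t32: +1.1346
  t33: +0.4885
  t34: +1.5332
  t35: +0.3465
  t36: +2.9316
  t37: +1.6090
  t38: +2.7603
  t39: -2.9041
  t40: +7.5282
  t41: +18.9802
  t42: +9.5020
  t43: +7.0960
  t44: +1.1009
  t45: +3.1609
  t46: -2.1274
  t47: +5.1645
  t48: +5.1674
Σ = +217.9341 → |volume| = 217.93

Directed edges: 144 total, each appears once with its reverse present → watertight.

217.93 WATERTIGHT


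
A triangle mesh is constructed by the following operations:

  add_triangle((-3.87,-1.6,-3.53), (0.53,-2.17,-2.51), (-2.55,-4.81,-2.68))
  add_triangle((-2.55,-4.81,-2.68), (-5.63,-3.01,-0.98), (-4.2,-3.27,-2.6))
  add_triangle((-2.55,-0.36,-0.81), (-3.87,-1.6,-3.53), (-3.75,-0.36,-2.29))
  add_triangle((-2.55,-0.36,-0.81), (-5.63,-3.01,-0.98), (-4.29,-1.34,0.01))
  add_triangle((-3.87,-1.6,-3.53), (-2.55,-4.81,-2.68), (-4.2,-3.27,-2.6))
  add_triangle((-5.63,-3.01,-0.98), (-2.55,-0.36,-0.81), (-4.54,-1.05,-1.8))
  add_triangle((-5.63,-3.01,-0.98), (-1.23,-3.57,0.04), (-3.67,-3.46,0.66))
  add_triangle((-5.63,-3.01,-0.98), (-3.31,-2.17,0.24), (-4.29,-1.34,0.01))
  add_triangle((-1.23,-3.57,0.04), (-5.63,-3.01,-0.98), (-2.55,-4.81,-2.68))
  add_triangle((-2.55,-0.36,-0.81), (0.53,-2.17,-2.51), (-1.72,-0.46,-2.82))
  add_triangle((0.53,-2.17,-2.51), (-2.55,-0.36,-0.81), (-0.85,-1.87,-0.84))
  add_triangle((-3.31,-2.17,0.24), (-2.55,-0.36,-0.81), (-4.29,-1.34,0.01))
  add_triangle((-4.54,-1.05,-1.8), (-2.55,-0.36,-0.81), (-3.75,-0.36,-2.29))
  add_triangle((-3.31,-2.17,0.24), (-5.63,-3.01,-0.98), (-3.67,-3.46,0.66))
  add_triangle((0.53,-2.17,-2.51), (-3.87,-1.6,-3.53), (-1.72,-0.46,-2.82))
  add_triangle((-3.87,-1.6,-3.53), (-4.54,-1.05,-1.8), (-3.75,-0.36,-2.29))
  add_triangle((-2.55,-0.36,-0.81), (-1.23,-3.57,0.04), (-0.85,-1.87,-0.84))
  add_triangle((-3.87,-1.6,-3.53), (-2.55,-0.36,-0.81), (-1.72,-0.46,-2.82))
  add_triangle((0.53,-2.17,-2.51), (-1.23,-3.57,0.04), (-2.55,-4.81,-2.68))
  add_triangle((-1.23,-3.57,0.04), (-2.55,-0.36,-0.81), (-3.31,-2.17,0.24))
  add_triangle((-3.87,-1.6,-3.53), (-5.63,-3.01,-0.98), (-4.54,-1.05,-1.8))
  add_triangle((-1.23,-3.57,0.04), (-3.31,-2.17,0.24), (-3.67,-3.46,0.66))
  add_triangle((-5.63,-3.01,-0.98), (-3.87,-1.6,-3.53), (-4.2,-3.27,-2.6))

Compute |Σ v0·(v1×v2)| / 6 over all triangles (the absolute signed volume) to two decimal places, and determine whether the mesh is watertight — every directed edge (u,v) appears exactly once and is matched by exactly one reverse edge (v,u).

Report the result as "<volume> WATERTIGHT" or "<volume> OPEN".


Per-triangle v0·(v1×v2)/6:
  t1: +6.7059
  t2: +3.8946
  t3: -0.6577
  t4: +1.0400
  t5: +3.3322
  t6: +0.4775
  t7: +3.1923
  t8: +1.0146
  t9: +6.9327
  t10: -1.9220
  t11: -1.4482
  t12: -0.5903
  t13: +0.2168
  t14: +0.6592
  t15: +2.4128
  t16: +1.1945
  t17: -1.1431
  t18: +0.8058
  t19: +3.4245
  t20: -1.5524
  t21: +3.2469
  t22: -0.6291
  t23: +3.5685
Σ = +34.1760 → |volume| = 34.18

Directed edges: 69 total; 3 unmatched, e.g. (-0.85,-1.87,-0.84)→(0.53,-2.17,-2.51) → open.

34.18 OPEN


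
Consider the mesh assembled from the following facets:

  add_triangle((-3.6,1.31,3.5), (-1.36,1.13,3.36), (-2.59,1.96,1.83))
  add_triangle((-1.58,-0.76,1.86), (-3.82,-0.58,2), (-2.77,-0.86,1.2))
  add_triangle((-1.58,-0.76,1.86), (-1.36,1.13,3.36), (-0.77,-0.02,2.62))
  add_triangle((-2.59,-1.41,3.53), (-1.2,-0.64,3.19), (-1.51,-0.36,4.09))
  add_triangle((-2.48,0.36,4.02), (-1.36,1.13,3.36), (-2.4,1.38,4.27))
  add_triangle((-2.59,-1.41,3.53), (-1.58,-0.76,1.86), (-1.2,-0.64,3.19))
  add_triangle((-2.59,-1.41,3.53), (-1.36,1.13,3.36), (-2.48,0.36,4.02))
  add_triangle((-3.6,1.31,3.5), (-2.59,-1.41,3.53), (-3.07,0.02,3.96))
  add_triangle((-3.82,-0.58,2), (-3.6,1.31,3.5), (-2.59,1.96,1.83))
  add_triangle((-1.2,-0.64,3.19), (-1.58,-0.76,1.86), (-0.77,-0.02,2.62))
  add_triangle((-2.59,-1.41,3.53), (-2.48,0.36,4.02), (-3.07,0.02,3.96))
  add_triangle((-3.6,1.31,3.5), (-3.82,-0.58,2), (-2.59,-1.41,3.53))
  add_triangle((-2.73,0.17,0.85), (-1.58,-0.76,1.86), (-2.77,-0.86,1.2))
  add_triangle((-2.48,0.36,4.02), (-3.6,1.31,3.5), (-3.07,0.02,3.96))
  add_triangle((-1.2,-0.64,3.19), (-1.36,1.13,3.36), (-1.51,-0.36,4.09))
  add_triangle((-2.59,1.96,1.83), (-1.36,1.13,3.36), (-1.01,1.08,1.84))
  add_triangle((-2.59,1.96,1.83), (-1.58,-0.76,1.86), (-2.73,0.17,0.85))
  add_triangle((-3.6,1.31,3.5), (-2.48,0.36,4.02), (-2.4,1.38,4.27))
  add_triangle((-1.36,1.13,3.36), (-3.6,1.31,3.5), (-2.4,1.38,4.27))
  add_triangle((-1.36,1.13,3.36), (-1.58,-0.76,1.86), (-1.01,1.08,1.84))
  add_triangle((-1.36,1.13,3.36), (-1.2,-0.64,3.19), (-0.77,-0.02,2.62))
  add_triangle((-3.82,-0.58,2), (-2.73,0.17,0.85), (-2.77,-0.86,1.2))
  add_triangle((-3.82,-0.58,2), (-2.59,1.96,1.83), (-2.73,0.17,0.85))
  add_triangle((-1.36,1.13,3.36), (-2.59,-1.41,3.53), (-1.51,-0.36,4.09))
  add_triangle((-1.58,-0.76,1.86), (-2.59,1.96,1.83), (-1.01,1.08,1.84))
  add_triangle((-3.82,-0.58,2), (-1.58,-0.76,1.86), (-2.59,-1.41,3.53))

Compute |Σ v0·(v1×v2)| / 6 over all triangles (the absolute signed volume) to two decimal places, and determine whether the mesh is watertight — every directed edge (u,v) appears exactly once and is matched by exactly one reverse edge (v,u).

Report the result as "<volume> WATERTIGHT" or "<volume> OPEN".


Per-triangle v0·(v1×v2)/6:
  t1: +1.5063
  t2: +0.3718
  t3: -0.6428
  t4: +0.2984
  t5: +0.3463
  t6: -0.0689
  t7: +0.5954
  t8: +0.7104
  t9: +1.8597
  t10: -0.1923
  t11: +0.6327
  t12: +3.6153
  t13: -0.5109
  t14: +0.7417
  t15: -0.0509
  t16: +0.2779
  t17: -1.5194
  t18: +1.1194
  t19: +0.1185
  t20: -0.4194
  t21: +0.2326
  t22: +0.2552
  t23: +1.0443
  t24: +1.3401
  t25: -1.0522
  t26: +0.0513
Σ = +10.6606 → |volume| = 10.66

Directed edges: 78 total, each appears once with its reverse present → watertight.

10.66 WATERTIGHT


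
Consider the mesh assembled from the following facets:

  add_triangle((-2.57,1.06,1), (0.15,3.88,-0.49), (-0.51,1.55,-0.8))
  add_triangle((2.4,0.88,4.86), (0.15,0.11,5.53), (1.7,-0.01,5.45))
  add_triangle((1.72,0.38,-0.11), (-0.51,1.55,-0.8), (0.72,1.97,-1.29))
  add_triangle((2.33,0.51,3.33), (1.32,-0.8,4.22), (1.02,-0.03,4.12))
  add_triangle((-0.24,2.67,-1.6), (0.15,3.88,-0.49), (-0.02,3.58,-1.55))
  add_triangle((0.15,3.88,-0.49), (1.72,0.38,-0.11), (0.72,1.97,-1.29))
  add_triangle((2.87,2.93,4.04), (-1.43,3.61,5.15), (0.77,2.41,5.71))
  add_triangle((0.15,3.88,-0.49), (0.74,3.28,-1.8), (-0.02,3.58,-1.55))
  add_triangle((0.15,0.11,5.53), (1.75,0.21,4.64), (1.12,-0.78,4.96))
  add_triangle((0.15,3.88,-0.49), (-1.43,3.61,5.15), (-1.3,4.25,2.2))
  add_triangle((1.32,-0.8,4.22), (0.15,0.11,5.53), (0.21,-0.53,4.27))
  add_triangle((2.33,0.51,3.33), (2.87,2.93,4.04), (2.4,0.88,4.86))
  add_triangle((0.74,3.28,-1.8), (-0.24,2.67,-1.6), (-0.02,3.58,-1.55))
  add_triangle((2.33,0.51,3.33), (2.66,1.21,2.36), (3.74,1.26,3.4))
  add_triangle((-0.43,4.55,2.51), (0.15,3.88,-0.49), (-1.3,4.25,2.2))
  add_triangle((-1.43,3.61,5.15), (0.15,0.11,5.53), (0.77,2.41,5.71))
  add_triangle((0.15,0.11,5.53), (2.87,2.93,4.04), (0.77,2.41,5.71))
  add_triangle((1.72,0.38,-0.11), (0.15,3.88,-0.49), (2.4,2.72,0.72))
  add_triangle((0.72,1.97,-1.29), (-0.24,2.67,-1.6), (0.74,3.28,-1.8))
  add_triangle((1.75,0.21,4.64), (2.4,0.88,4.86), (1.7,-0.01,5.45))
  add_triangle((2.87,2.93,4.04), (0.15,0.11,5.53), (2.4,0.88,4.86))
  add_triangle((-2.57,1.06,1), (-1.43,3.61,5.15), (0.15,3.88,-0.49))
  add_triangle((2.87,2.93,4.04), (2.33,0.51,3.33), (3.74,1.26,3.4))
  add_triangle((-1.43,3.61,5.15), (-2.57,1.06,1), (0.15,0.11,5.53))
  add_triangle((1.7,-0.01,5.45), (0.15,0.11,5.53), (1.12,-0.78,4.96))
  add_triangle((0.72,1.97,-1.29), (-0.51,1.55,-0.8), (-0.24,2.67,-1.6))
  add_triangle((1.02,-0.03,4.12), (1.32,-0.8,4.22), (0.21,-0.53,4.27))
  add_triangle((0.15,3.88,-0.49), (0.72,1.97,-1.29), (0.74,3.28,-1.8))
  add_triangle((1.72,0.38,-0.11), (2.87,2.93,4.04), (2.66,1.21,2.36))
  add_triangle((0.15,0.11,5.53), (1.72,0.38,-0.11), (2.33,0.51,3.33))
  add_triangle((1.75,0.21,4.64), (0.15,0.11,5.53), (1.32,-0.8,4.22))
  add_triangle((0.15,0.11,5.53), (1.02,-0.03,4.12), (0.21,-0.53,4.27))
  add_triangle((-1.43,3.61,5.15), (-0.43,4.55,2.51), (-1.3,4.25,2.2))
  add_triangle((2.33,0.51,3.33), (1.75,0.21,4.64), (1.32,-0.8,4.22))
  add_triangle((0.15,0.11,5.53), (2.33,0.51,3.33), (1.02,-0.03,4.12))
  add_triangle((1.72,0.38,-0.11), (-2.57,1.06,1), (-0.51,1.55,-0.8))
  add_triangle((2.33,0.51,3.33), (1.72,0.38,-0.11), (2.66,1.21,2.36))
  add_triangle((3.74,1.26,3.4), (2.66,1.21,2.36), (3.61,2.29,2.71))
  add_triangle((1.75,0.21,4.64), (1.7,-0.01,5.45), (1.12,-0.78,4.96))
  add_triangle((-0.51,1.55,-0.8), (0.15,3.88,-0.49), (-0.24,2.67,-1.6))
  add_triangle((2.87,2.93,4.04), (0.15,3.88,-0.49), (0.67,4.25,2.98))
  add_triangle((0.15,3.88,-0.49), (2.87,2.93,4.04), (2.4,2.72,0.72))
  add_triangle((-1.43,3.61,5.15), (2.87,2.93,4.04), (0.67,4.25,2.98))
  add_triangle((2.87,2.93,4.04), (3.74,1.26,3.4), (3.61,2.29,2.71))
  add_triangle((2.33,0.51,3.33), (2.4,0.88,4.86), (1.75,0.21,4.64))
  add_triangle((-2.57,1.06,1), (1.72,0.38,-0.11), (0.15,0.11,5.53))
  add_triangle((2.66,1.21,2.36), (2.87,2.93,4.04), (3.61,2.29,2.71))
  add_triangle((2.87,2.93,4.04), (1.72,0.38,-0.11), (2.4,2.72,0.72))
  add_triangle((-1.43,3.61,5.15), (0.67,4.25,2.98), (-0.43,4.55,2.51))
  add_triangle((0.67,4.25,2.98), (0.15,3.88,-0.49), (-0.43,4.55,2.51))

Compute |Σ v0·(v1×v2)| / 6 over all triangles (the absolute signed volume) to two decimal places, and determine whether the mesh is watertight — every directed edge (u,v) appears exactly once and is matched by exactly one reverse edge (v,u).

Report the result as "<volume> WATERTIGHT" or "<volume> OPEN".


69.08 WATERTIGHT

Per-triangle v0·(v1×v2)/6:
  t1: +1.4381
  t2: +1.3681
  t3: -0.1607
  t4: -0.8963
  t5: +0.1143
  t6: +1.1224
  t7: +5.6548
  t8: +0.5773
  t9: -1.4222
  t10: -2.5306
  t11: +0.6065
  t12: +1.2867
  t13: +0.2519
  t14: -0.2271
  t15: +1.8486
  t16: +5.3109
  t17: +4.2270
  t18: +1.2648
  t19: +0.1165
  t20: +0.0689
  t21: +3.9642
  t22: +8.3143
  t23: +1.7281
  t24: +6.8912
  t25: +1.1495
  t26: -0.0334
  t27: -0.5418
  t28: +0.1641
  t29: +0.9118
  t30: -0.0842
  t31: +1.4540
  t32: -0.5050
  t33: +2.2711
  t34: +0.7477
  t35: -0.6026
  t36: -0.7868
  t37: +0.6241
  t38: -0.0729
  t39: +0.1271
  t40: +0.3313
  t41: +4.8271
  t42: +4.6486
  t43: +7.2785
  t44: +1.6575
  t45: +0.3907
  t46: -2.5665
  t47: -0.7840
  t48: +2.0764
  t49: +3.0916
  t50: +2.3866
Σ = +69.0782 → |volume| = 69.08

Directed edges: 150 total, each appears once with its reverse present → watertight.


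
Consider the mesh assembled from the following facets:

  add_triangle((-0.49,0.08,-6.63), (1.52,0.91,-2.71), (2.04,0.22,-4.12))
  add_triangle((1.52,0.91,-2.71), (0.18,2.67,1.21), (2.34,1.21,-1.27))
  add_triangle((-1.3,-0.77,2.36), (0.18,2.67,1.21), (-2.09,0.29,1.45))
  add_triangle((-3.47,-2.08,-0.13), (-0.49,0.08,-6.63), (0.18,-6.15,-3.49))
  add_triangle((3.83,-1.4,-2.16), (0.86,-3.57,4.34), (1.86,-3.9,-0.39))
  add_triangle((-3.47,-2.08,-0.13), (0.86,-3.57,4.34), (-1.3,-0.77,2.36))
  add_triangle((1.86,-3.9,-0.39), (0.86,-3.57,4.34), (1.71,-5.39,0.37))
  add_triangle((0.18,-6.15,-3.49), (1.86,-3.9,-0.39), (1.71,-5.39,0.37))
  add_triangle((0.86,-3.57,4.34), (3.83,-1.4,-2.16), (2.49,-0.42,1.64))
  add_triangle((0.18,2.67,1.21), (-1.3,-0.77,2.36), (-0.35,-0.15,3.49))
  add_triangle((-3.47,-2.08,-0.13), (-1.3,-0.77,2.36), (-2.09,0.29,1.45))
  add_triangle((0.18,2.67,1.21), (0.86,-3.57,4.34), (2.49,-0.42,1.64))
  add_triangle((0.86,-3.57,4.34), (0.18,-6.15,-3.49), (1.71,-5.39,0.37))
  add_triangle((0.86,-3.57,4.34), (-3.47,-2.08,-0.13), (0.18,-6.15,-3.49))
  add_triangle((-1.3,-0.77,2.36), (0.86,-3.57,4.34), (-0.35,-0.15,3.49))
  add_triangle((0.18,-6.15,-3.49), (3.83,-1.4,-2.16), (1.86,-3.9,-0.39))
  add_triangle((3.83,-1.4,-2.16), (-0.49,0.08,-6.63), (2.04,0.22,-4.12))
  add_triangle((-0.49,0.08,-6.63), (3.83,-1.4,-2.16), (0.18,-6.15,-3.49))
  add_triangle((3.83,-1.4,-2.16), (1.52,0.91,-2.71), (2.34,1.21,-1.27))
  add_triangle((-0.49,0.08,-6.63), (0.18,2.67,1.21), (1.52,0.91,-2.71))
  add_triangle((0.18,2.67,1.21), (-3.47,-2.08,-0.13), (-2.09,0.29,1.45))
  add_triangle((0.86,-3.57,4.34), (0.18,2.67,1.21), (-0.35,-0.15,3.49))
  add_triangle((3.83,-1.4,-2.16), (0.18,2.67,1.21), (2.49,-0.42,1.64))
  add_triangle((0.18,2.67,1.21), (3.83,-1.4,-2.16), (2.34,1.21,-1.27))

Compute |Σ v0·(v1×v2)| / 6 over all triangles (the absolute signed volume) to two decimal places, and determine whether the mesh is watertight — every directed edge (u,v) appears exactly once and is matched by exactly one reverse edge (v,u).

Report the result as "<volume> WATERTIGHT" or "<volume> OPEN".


Per-triangle v0·(v1×v2)/6:
  t1: +1.9491
  t2: +1.9577
  t3: +1.8107
  t4: +24.6843
  t5: +8.5483
  t6: +5.7143
  t7: +2.1296
  t8: +3.2349
  t9: +7.8363
  t10: +1.5664
  t11: +2.1410
  t12: +5.7802
  t13: +7.4733
  t14: +23.8526
  t15: +2.5964
  t16: +9.5244
  t17: +4.4452
  t18: +26.6081
  t19: +2.4891
  t20: +5.0154
  t21: +1.1910
  t22: +2.6438
  t23: +4.9060
  t24: +1.6423
Σ = +159.7403 → |volume| = 159.74

Directed edges: 72 total; 6 unmatched, e.g. (1.52,0.91,-2.71)→(2.04,0.22,-4.12) → open.

159.74 OPEN


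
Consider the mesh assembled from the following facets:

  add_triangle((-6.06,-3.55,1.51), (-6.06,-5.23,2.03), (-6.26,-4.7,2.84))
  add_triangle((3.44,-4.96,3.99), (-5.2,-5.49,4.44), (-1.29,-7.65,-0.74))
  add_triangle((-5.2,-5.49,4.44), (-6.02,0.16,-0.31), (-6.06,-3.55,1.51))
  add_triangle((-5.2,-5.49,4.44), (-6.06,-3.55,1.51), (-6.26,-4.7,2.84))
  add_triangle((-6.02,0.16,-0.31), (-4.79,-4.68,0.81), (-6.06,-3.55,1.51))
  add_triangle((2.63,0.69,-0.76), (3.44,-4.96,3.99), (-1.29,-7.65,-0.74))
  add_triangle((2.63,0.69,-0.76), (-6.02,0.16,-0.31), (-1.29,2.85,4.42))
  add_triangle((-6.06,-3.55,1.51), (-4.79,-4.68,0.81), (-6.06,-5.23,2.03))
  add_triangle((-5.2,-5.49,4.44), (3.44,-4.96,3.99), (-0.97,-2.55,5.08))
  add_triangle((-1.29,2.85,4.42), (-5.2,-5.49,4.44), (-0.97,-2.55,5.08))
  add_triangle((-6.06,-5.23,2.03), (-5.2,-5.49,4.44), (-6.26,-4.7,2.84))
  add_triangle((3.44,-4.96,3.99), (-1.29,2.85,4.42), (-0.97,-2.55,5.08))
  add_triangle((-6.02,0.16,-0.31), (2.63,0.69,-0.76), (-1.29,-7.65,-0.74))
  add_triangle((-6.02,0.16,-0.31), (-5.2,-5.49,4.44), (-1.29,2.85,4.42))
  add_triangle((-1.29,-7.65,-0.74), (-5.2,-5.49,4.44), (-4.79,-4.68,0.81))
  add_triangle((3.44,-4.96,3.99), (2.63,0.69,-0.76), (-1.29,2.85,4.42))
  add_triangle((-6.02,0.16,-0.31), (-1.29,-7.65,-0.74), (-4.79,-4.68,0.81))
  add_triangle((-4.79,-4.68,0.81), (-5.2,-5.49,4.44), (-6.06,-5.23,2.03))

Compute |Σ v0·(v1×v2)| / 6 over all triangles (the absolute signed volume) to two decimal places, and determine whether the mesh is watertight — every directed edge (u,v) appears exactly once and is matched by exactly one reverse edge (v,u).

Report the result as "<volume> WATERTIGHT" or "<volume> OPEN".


249.30 WATERTIGHT

Per-triangle v0·(v1×v2)/6:
  t1: +1.6297
  t2: +51.4630
  t3: +7.2400
  t4: +0.1203
  t5: +4.8540
  t6: +18.8330
  t7: +5.9503
  t8: +1.6350
  t9: +22.4989
  t10: +19.9090
  t11: +2.6667
  t12: +16.9156
  t13: +7.4172
  t14: +38.6346
  t15: +18.4763
  t16: +17.3660
  t17: +11.3956
  t18: +2.2923
Σ = +249.2977 → |volume| = 249.30

Directed edges: 54 total, each appears once with its reverse present → watertight.


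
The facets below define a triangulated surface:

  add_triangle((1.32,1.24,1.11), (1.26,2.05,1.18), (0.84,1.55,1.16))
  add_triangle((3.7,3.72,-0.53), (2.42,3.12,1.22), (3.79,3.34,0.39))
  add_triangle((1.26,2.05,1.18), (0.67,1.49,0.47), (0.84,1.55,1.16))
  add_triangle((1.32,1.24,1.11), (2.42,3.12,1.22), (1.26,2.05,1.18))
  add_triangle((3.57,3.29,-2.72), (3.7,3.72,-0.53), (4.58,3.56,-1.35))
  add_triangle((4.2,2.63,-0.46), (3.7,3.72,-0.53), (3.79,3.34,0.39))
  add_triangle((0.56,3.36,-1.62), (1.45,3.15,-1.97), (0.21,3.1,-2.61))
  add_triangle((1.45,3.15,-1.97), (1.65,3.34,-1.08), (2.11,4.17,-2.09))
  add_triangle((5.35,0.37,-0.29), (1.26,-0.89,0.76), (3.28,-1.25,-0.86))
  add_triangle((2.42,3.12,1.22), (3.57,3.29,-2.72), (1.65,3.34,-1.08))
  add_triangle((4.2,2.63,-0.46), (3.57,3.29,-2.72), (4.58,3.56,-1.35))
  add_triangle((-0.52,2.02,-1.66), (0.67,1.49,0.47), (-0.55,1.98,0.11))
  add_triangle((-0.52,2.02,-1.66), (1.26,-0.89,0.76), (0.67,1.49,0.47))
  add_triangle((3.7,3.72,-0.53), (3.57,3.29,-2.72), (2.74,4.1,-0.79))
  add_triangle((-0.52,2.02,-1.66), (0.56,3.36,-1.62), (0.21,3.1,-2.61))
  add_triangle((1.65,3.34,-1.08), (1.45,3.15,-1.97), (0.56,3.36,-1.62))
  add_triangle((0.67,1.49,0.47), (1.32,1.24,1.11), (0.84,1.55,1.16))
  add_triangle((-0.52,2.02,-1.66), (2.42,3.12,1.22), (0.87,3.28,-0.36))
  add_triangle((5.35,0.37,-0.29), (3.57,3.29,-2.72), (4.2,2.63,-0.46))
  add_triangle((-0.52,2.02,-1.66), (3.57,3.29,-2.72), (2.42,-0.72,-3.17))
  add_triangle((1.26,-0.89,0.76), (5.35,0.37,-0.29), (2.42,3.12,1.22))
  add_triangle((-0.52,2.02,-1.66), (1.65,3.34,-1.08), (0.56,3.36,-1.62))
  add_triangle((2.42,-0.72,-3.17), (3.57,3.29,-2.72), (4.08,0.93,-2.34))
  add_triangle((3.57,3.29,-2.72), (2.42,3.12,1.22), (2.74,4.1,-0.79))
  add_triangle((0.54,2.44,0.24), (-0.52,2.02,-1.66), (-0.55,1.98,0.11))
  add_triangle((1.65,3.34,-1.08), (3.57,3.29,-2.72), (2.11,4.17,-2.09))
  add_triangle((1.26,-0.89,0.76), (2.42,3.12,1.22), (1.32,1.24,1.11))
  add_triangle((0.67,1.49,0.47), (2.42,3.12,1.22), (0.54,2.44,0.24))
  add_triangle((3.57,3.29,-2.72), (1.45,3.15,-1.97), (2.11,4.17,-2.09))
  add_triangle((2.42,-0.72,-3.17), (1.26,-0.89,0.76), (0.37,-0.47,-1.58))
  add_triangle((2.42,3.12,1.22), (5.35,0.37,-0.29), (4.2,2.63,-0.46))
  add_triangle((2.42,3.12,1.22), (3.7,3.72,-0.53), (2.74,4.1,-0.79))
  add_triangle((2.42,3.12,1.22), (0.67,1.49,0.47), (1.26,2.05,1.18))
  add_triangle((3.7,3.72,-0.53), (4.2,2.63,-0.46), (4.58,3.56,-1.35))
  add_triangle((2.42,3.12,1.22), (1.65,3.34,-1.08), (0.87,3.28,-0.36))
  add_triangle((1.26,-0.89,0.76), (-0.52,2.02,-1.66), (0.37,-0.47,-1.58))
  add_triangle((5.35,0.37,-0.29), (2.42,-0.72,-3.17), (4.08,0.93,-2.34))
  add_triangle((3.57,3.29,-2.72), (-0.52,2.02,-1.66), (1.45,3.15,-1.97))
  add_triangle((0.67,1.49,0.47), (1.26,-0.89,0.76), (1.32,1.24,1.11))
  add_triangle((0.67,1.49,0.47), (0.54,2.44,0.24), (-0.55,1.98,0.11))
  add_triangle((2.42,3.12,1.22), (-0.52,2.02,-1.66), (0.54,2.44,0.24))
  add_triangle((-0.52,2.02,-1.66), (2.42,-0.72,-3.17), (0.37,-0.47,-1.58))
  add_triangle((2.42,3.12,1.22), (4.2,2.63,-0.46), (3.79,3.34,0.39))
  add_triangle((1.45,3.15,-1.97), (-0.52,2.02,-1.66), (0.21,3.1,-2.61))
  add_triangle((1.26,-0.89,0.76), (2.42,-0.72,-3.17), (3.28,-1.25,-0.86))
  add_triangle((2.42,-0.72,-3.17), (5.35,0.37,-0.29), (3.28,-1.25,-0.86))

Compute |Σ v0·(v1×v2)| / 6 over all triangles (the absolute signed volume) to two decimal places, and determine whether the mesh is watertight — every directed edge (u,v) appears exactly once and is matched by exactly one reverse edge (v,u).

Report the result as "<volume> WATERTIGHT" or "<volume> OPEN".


45.28 OPEN

Per-triangle v0·(v1×v2)/6:
  t1: +0.0663
  t2: +0.8497
  t3: +0.0374
  t4: +0.1778
  t5: +1.2949
  t6: +0.8752
  t7: +0.6552
  t8: +0.0703
  t9: +1.6851
  t10: +3.2229
  t11: +0.5020
  t12: -0.6391
  t13: -0.5779
  t14: +1.9055
  t15: +0.4173
  t16: +0.5510
  t17: -0.1015
  t18: -0.3503
  t19: +4.6400
  t20: +5.5815
  t21: +3.3580
  t22: -0.1656
  t23: +3.5822
  t24: -2.1840
  t25: +0.7136
  t26: +0.7568
  t27: +0.4276
  t28: +0.1011
  t29: +0.6252
  t30: +0.5775
  t31: +3.4304
  t32: +1.4680
  t33: +0.1149
  t34: +0.7728
  t35: +1.2737
  t36: -0.6848
  t37: +3.4319
  t38: +0.9323
  t39: -0.0993
  t40: +0.1183
  t41: +0.9482
  t42: +1.1639
  t43: +0.1006
  t44: -0.2575
  t45: +0.4475
  t46: +3.4619
Σ = +45.2782 → |volume| = 45.28

Directed edges: 138 total; 6 unmatched, e.g. (0.87,3.28,-0.36)→(-0.52,2.02,-1.66) → open.


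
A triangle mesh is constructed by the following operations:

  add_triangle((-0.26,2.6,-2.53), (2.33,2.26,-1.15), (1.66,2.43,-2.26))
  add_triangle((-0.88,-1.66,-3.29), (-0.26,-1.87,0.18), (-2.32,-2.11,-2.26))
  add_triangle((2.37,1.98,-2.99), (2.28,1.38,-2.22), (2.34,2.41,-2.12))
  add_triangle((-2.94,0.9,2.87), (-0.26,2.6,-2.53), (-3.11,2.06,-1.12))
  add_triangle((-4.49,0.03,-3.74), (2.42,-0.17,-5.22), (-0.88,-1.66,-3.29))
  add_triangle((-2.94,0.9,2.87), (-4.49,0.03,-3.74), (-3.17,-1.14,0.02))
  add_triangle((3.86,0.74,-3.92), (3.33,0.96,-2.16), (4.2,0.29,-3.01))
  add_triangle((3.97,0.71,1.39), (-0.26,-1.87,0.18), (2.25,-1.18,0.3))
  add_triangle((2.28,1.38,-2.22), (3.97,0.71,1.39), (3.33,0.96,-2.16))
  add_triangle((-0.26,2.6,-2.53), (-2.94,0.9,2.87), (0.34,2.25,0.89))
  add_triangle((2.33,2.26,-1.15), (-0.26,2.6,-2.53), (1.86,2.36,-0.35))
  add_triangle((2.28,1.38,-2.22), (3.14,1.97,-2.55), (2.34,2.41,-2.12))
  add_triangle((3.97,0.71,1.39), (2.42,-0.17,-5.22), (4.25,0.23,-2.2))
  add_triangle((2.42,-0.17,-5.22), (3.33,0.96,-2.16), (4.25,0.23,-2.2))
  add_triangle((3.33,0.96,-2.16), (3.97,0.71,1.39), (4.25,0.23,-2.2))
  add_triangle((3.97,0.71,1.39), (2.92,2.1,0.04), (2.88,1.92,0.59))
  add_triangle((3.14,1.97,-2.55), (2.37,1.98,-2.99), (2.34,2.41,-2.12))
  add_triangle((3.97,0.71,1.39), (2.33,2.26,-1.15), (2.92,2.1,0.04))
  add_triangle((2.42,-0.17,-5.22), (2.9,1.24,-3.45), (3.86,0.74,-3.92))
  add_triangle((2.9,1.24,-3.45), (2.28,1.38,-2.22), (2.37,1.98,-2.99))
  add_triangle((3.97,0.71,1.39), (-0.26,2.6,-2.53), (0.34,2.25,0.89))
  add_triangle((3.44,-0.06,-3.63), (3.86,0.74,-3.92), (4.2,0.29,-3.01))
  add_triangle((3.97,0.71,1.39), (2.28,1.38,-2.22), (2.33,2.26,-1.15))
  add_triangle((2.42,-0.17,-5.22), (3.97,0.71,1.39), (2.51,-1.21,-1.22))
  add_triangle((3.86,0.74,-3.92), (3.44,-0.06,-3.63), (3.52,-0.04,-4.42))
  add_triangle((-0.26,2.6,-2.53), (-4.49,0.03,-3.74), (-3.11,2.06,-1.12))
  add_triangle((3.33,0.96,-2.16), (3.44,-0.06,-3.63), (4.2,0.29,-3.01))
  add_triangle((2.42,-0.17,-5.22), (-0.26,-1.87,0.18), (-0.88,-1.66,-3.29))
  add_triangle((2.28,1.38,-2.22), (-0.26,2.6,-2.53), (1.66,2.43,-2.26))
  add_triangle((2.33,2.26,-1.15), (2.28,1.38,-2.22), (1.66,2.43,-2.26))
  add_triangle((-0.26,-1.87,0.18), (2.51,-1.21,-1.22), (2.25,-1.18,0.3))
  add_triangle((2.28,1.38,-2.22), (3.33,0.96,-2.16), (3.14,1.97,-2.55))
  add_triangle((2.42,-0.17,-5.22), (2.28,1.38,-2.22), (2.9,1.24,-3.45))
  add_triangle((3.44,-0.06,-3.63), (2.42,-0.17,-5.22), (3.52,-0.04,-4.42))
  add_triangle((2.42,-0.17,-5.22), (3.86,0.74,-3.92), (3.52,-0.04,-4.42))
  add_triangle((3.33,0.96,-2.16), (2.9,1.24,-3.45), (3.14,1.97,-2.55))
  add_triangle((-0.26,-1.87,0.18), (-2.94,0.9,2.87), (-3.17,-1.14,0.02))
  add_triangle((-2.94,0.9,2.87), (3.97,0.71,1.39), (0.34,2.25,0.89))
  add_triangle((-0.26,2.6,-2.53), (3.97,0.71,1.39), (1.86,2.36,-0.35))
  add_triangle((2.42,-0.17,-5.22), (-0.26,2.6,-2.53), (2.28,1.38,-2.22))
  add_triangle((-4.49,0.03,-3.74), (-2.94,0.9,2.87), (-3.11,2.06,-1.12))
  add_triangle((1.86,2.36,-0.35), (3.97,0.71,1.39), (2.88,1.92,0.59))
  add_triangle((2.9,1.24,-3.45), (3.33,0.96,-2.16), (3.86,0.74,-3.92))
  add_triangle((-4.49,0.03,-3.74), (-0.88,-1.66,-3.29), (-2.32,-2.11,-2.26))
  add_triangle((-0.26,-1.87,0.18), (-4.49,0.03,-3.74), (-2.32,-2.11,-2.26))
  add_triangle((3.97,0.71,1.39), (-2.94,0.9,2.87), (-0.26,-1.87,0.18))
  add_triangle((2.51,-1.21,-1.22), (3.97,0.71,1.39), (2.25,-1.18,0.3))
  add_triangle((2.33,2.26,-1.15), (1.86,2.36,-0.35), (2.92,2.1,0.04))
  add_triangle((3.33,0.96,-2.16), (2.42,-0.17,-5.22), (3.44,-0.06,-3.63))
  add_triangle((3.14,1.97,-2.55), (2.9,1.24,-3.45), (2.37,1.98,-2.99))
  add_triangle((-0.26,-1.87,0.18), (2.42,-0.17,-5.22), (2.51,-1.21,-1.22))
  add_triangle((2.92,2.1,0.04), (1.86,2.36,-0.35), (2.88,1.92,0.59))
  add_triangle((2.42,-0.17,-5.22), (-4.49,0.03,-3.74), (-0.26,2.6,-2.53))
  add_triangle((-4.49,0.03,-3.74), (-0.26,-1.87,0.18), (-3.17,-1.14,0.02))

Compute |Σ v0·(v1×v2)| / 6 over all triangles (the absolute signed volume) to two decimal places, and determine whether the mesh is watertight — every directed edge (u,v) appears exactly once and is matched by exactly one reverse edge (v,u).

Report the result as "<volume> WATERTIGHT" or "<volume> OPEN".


115.09 WATERTIGHT

Per-triangle v0·(v1×v2)/6:
  t1: +0.7493
  t2: +1.6806
  t3: -0.2905
  t4: +3.6213
  t5: +8.7260
  t6: +6.3746
  t7: +0.6647
  t8: +0.8723
  t9: +1.4117
  t10: +4.7202
  t11: +1.2030
  t12: -0.1874
  t13: -0.6570
  t14: +2.2843
  t15: +2.0559
  t16: +0.4765
  t17: +0.4684
  t18: +0.8541
  t19: +1.4216
  t20: -0.2634
  t21: +4.8829
  t22: +0.6263
  t23: +2.4167
  t24: +5.8226
  t25: +0.3285
  t26: +6.3895
  t27: -0.5480
  t28: +3.6868
  t29: +0.8329
  t30: +0.8137
  t31: +1.1611
  t32: -0.2321
  t33: +0.1716
  t34: +0.0844
  t35: +0.9256
  t36: +0.8121
  t37: +2.8608
  t38: +4.9210
  t39: -1.5185
  t40: +4.7295
  t41: +7.1480
  t42: -0.3695
  t43: +0.6421
  t44: +3.6588
  t45: +1.0895
  t46: +4.9605
  t47: +1.6621
  t48: +0.4813
  t49: -1.4571
  t50: +0.6056
  t51: +3.3530
  t52: +0.2463
  t53: +14.3353
  t54: +3.3819
Σ = +115.0911 → |volume| = 115.09

Directed edges: 162 total, each appears once with its reverse present → watertight.


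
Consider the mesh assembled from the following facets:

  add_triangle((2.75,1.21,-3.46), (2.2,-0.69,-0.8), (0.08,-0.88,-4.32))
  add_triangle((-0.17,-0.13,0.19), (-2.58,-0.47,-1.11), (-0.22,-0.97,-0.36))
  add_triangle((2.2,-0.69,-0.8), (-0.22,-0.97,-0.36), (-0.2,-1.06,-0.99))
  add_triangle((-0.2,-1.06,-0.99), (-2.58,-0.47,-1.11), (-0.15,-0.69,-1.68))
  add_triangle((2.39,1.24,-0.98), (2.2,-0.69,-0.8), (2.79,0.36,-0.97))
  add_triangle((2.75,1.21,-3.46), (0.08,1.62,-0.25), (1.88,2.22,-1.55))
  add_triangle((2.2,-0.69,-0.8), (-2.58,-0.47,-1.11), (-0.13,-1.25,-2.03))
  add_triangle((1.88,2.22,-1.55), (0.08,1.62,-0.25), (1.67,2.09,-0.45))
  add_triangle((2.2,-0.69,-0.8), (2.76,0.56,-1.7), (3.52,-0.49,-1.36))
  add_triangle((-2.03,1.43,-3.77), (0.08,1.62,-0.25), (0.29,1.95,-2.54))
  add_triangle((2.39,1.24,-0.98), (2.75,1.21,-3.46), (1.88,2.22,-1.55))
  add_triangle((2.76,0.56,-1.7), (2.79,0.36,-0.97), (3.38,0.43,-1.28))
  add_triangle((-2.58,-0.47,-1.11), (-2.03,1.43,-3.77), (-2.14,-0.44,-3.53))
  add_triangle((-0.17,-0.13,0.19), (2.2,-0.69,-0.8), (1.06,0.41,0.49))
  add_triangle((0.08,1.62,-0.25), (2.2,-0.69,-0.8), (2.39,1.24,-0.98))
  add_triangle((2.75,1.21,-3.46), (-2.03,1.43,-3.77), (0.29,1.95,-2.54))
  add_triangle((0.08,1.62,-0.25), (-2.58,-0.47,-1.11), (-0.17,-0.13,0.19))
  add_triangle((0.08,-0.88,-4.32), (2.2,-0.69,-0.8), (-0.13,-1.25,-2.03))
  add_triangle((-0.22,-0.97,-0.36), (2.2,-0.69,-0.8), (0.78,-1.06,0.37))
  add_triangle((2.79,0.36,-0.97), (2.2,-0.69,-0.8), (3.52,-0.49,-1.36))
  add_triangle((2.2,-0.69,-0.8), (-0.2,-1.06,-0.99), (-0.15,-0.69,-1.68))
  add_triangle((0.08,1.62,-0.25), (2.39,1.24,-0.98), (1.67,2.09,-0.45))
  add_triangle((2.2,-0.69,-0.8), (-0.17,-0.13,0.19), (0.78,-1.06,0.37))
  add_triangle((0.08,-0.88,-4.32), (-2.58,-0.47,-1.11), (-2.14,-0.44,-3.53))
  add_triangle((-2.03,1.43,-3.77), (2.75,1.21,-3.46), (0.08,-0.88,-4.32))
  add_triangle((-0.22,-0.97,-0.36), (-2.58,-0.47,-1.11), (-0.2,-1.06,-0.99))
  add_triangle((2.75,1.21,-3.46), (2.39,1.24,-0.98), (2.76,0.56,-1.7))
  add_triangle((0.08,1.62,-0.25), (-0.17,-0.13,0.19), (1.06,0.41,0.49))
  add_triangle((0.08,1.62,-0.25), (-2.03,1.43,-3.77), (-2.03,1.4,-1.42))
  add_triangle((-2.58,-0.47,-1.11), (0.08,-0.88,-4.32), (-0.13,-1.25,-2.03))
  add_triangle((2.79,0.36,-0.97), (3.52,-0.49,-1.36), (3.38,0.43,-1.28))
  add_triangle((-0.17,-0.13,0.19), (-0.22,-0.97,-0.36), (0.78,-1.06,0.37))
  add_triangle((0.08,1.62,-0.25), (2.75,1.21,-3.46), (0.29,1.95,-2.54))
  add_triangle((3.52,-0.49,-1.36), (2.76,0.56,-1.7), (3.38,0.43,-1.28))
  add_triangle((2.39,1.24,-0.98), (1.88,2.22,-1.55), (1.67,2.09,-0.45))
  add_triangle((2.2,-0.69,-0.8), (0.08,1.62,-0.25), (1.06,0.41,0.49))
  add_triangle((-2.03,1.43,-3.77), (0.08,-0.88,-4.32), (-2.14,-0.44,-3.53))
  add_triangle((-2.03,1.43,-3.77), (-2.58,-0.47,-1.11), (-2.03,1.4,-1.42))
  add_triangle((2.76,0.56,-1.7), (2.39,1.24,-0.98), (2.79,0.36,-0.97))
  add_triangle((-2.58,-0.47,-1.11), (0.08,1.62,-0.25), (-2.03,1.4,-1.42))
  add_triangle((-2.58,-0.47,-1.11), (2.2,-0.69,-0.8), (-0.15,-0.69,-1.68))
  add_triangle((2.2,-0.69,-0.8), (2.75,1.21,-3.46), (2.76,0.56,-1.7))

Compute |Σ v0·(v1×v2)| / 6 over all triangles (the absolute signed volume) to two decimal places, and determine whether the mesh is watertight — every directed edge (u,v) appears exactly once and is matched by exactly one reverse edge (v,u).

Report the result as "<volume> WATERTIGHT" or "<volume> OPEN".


Per-triangle v0·(v1×v2)/6:
  t1: +4.0319
  t2: +0.1165
  t3: +0.2237
  t4: +0.4534
  t5: -0.0827
  t6: +0.6876
  t7: +0.0049
  t8: +0.4498
  t9: +0.1150
  t10: +1.4556
  t11: +1.2236
  t12: +0.0121
  t13: +2.0819
  t14: +0.0937
  t15: -0.0943
  t16: +2.9662
  t17: +0.1695
  t18: +1.3797
  t19: +0.3806
  t20: +0.0463
  t21: +0.4269
  t22: -0.2535
  t23: -0.0056
  t24: +0.9098
  t25: +7.1455
  t26: +0.2447
  t27: +0.7610
  t28: +0.0721
  t29: +1.3288
  t30: +1.5368
  t31: +0.0457
  t32: +0.0566
  t33: +1.4552
  t34: +0.3491
  t35: +0.4961
  t36: +0.5882
  t37: +3.0681
  t38: +1.7813
  t39: +0.3066
  t40: +0.1609
  t41: -0.2600
  t42: +0.7567
Σ = +36.6862 → |volume| = 36.69

Directed edges: 126 total, each appears once with its reverse present → watertight.

36.69 WATERTIGHT


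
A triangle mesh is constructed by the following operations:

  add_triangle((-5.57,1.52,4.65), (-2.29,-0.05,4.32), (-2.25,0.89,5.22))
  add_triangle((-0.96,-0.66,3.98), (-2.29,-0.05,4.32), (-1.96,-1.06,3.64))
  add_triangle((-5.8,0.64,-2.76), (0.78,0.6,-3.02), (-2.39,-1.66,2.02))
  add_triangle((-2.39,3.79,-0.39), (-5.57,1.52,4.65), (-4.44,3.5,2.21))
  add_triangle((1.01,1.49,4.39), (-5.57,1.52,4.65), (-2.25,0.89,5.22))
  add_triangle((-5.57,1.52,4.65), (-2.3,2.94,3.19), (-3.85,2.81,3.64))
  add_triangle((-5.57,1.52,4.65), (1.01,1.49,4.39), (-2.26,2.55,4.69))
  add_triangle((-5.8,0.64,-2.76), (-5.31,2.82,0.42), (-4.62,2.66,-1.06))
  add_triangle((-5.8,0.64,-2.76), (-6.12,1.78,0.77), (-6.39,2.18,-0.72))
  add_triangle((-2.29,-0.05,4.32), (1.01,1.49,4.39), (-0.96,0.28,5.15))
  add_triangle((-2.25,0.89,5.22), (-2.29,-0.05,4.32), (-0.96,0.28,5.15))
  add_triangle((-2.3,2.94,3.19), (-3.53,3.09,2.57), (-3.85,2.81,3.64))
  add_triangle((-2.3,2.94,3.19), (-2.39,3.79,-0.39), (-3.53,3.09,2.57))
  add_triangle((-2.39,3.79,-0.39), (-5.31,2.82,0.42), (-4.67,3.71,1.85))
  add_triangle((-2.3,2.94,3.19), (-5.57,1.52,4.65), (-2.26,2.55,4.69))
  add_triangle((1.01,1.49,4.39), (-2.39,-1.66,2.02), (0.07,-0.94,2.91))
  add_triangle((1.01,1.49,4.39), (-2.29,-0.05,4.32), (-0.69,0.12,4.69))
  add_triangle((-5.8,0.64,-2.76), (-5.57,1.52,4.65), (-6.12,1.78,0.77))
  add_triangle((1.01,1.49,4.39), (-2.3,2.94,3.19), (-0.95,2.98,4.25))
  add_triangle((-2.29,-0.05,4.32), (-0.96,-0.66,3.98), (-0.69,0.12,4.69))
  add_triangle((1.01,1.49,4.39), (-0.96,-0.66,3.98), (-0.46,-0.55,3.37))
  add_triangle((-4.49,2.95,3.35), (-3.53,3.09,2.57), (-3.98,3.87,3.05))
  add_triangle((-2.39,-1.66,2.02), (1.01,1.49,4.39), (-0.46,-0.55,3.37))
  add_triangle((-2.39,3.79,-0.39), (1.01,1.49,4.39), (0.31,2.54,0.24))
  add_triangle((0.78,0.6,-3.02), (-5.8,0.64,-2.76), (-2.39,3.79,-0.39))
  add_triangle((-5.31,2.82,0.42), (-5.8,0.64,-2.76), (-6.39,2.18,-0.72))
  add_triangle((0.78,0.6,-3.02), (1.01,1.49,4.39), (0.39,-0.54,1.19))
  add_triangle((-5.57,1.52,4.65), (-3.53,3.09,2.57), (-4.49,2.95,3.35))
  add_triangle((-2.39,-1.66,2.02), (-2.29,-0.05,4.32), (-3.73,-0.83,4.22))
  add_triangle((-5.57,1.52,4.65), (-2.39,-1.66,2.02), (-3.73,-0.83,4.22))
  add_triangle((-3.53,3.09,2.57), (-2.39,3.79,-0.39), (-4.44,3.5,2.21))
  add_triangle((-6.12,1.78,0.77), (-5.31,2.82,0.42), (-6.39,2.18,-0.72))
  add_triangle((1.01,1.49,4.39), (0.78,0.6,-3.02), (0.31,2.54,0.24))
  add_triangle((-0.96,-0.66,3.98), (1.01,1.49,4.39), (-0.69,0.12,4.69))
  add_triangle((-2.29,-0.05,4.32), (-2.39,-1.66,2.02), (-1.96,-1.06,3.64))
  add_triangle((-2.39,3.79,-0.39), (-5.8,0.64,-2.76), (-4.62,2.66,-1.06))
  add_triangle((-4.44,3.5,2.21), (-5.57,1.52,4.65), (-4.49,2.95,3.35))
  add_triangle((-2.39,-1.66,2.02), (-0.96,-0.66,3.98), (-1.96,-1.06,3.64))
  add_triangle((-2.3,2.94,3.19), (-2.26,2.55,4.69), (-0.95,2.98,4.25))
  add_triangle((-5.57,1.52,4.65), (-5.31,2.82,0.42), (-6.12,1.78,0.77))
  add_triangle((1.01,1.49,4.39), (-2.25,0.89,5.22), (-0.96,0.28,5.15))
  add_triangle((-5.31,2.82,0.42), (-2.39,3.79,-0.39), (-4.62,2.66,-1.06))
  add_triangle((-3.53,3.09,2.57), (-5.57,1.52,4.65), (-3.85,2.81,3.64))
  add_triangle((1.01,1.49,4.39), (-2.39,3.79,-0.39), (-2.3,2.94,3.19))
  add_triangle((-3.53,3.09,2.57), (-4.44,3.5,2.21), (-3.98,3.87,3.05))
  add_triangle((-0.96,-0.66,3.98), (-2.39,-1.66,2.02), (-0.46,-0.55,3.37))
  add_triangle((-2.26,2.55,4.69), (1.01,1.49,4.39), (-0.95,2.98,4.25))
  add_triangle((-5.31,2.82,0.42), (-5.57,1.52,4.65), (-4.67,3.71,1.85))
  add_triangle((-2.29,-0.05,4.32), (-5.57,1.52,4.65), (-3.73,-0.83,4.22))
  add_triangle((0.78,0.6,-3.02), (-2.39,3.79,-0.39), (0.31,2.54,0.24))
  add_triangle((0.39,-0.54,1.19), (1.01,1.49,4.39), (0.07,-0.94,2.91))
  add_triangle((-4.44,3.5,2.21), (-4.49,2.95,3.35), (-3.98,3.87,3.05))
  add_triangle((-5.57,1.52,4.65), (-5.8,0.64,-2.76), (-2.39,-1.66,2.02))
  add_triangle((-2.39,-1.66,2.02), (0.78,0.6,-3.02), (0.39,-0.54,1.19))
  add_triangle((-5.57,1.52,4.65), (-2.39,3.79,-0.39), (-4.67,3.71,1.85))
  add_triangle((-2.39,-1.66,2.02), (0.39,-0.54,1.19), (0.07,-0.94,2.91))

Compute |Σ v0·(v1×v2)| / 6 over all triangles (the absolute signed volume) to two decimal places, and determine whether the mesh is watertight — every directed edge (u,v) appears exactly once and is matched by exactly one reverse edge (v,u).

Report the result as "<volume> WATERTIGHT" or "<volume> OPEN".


Per-triangle v0·(v1×v2)/6:
  t1: +2.7107
  t2: +0.8561
  t3: +4.2123
  t4: +0.7075
  t5: +4.1364
  t6: +1.1598
  t7: +4.7973
  t8: +3.6664
  t9: +2.7717
  t10: -1.1476
  t11: +1.0848
  t12: +0.9558
  t13: +2.6752
  t14: +3.9333
  t15: +3.7385
  t16: +2.9975
  t17: +1.5739
  t18: +4.5733
  t19: -0.7933
  t20: +0.9382
  t21: +0.5070
  t22: -0.1063
  t23: -1.4178
  t24: +4.8690
  t25: +12.0552
  t26: +0.8105
  t27: +1.1567
  t28: +0.1830
  t29: +1.0173
  t30: +2.3317
  t31: +1.5059
  t32: +1.9015
  t33: +2.3500
  t34: +0.5828
  t35: +0.9309
  t36: +2.3275
  t37: +1.5500
  t38: +0.3750
  t39: +1.4337
  t40: +5.1130
  t41: +2.3228
  t42: +3.0741
  t43: +1.4565
  t44: +5.5811
  t45: -0.1976
  t46: +0.2990
  t47: +2.4047
  t48: +6.4661
  t49: +3.4382
  t50: +3.9392
  t51: +0.5779
  t52: +1.0708
  t53: +16.3394
  t54: +0.7273
  t55: +0.5744
  t56: +0.3606
Σ = +133.4589 → |volume| = 133.46

Directed edges: 168 total, each appears once with its reverse present → watertight.

133.46 WATERTIGHT


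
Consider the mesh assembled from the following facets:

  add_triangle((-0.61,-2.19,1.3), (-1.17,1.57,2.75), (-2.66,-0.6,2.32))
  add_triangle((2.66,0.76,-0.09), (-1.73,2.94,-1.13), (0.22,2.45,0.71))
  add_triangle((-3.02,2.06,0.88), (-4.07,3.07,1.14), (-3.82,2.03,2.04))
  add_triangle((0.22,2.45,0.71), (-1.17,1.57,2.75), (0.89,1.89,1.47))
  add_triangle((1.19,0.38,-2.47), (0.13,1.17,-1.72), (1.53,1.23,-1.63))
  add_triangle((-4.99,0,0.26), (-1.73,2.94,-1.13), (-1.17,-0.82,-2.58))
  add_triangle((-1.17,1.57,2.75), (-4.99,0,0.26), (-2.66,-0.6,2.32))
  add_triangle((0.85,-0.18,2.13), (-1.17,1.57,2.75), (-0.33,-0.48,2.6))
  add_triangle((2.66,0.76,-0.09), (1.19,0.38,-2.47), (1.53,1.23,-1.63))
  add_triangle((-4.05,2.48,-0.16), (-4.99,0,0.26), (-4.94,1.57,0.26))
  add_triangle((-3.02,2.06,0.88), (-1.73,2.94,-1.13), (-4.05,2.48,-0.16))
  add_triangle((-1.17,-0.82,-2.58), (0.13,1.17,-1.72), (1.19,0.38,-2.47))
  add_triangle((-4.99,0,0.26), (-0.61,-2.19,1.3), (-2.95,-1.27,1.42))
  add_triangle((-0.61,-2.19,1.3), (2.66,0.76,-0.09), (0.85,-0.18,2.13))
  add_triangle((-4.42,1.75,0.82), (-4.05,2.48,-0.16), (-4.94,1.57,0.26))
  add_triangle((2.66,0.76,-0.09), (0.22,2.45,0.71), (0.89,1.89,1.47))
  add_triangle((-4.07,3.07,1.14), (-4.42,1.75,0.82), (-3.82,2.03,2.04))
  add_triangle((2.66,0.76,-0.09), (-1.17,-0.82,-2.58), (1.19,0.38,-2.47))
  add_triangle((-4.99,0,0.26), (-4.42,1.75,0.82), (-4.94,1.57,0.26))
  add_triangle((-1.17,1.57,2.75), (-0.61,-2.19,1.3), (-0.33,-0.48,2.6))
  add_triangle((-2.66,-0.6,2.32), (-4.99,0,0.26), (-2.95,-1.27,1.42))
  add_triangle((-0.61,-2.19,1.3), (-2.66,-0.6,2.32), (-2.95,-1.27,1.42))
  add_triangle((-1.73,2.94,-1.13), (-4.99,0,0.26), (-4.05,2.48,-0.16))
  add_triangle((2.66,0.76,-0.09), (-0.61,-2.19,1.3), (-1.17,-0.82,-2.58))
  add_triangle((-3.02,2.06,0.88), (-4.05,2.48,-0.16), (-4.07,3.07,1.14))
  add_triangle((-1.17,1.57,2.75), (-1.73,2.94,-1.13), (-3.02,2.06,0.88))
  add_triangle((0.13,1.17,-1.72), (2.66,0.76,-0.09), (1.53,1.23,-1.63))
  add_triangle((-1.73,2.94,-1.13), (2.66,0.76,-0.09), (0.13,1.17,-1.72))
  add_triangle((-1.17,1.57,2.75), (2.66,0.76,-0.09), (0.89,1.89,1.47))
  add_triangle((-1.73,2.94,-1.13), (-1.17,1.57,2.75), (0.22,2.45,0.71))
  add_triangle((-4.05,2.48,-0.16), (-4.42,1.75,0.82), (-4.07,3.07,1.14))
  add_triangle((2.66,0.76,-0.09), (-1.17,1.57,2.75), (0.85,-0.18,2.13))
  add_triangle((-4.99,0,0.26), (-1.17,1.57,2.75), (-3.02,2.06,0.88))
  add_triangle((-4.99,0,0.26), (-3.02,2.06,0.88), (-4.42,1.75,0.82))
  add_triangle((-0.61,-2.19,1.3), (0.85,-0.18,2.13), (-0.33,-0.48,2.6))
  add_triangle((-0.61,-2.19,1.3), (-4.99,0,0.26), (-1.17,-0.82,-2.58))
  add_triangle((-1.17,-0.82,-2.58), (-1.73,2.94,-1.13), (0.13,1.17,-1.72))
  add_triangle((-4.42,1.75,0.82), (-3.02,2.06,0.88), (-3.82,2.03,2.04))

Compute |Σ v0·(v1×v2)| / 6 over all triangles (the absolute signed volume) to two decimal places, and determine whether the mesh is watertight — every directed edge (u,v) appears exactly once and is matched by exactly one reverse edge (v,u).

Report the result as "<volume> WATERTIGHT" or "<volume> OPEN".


Per-triangle v0·(v1×v2)/6:
  t1: +2.1981
  t2: +2.3502
  t3: -0.1237
  t4: +1.1687
  t5: +0.5592
  t6: +7.2895
  t7: +4.1901
  t8: +1.0845
  t9: +0.8261
  t10: +0.4898
  t11: +1.4196
  t12: +1.2494
  t13: +0.9669
  t14: +1.6893
  t15: +0.6829
  t16: +1.0673
  t17: +1.2837
  t18: +0.5697
  t19: +0.7662
  t20: +1.0944
  t21: +1.6722
  t22: +1.2549
  t23: +1.6094
  t24: +2.6164
  t25: -0.2047
  t26: +2.7689
  t27: +0.1896
  t28: +2.0151
  t29: +0.6991
  t30: +2.9296
  t31: +1.2278
  t32: +2.3306
  t33: +3.6634
  t34: +0.0415
  t35: +0.9056
  t36: +5.6750
  t37: +2.1897
  t38: -0.7257
Σ = +61.6801 → |volume| = 61.68

Directed edges: 114 total, each appears once with its reverse present → watertight.

61.68 WATERTIGHT
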